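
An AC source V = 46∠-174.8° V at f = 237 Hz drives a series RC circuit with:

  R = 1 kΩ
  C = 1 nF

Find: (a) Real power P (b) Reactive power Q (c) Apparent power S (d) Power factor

Step 1 — Angular frequency: ω = 2π·f = 2π·237 = 1489 rad/s.
Step 2 — Component impedances:
  R: Z = R = 1000 Ω
  C: Z = 1/(jωC) = -j/(ω·C) = 0 - j6.715e+05 Ω
Step 3 — Series combination: Z_total = R + C = 1000 - j6.715e+05 Ω = 6.715e+05∠-89.9° Ω.
Step 4 — Source phasor: V = 46∠-174.8° V = -45.81 - j4.169 V.
Step 5 — Current: I = V / Z = 6.107e-06 - j6.823e-05 A = 6.85e-05∠-84.9° A.
Step 6 — Complex power: S = V·I* = 4.692e-06 - j0.003151 VA.
Step 7 — Real power: P = Re(S) = 4.692e-06 W.
Step 8 — Reactive power: Q = Im(S) = -0.003151 VAR.
Step 9 — Apparent power: |S| = 0.003151 VA.
Step 10 — Power factor: PF = P/|S| = 0.001489 (leading).

(a) P = 4.692e-06 W  (b) Q = -0.003151 VAR  (c) S = 0.003151 VA  (d) PF = 0.001489 (leading)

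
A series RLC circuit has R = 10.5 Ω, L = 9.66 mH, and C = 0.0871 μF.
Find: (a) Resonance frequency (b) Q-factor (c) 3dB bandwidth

Step 1 — Resonance: ω₀ = 1/√(LC) = 1/√(0.00966·8.71e-08) = 3.447e+04 rad/s.
Step 2 — f₀ = ω₀/(2π) = 5487 Hz.
Step 3 — Series Q: Q = ω₀L/R = 3.447e+04·0.00966/10.5 = 31.72.
Step 4 — Bandwidth: Δω = ω₀/Q = 1087 rad/s; BW = Δω/(2π) = 173 Hz.

(a) f₀ = 5487 Hz  (b) Q = 31.72  (c) BW = 173 Hz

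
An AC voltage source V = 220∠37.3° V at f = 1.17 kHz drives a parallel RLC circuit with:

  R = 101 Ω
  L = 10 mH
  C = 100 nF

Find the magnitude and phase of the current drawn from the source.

Step 1 — Angular frequency: ω = 2π·f = 2π·1170 = 7351 rad/s.
Step 2 — Component impedances:
  R: Z = R = 101 Ω
  L: Z = jωL = j·7351·0.01 = 0 + j73.51 Ω
  C: Z = 1/(jωC) = -j/(ω·C) = 0 - j1360 Ω
Step 3 — Parallel combination: 1/Z_total = 1/R + 1/L + 1/C; Z_total = 37.56 + j48.81 Ω = 61.59∠52.4° Ω.
Step 4 — Source phasor: V = 220∠37.3° V = 175 + j133.3 V.
Step 5 — Ohm's law: I = V / Z_total = (175 + j133.3) / (37.56 + j48.81) = 3.448 - j0.932 A.
Step 6 — Convert to polar: |I| = 3.572 A, ∠I = -15.1°.

I = 3.572∠-15.1° A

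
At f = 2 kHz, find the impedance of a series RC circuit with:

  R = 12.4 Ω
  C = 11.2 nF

Step 1 — Angular frequency: ω = 2π·f = 2π·2000 = 1.257e+04 rad/s.
Step 2 — Component impedances:
  R: Z = R = 12.4 Ω
  C: Z = 1/(jωC) = -j/(ω·C) = 0 - j7105 Ω
Step 3 — Series combination: Z_total = R + C = 12.4 - j7105 Ω = 7105∠-89.9° Ω.

Z = 12.4 - j7105 Ω = 7105∠-89.9° Ω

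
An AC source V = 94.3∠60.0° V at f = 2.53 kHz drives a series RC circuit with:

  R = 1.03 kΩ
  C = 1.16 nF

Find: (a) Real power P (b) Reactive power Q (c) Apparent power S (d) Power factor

Step 1 — Angular frequency: ω = 2π·f = 2π·2530 = 1.59e+04 rad/s.
Step 2 — Component impedances:
  R: Z = R = 1030 Ω
  C: Z = 1/(jωC) = -j/(ω·C) = 0 - j5.423e+04 Ω
Step 3 — Series combination: Z_total = R + C = 1030 - j5.423e+04 Ω = 5.424e+04∠-88.9° Ω.
Step 4 — Source phasor: V = 94.3∠60.0° V = 47.15 + j81.67 V.
Step 5 — Current: I = V / Z = -0.001489 + j0.0008977 A = 0.001739∠148.9° A.
Step 6 — Complex power: S = V·I* = 0.003113 - j0.1639 VA.
Step 7 — Real power: P = Re(S) = 0.003113 W.
Step 8 — Reactive power: Q = Im(S) = -0.1639 VAR.
Step 9 — Apparent power: |S| = 0.1639 VA.
Step 10 — Power factor: PF = P/|S| = 0.01899 (leading).

(a) P = 0.003113 W  (b) Q = -0.1639 VAR  (c) S = 0.1639 VA  (d) PF = 0.01899 (leading)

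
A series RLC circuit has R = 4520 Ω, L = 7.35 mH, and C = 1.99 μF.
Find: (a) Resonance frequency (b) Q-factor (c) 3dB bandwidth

Step 1 — Resonance: ω₀ = 1/√(LC) = 1/√(0.00735·1.99e-06) = 8269 rad/s.
Step 2 — f₀ = ω₀/(2π) = 1316 Hz.
Step 3 — Series Q: Q = ω₀L/R = 8269·0.00735/4520 = 0.01345.
Step 4 — Bandwidth: Δω = ω₀/Q = 6.15e+05 rad/s; BW = Δω/(2π) = 9.787e+04 Hz.

(a) f₀ = 1316 Hz  (b) Q = 0.01345  (c) BW = 9.787e+04 Hz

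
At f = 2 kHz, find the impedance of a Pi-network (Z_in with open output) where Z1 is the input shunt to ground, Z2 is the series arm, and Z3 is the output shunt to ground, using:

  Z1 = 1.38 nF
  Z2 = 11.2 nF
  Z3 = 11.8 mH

Step 1 — Angular frequency: ω = 2π·f = 2π·2000 = 1.257e+04 rad/s.
Step 2 — Component impedances:
  Z1: Z = 1/(jωC) = -j/(ω·C) = 0 - j5.766e+04 Ω
  Z2: Z = 1/(jωC) = -j/(ω·C) = 0 - j7105 Ω
  Z3: Z = jωL = j·1.257e+04·0.0118 = 0 + j148.3 Ω
Step 3 — With open output, the series arm Z2 and the output shunt Z3 appear in series to ground: Z2 + Z3 = 0 - j6957 Ω.
Step 4 — Parallel with input shunt Z1: Z_in = Z1 || (Z2 + Z3) = 0 - j6208 Ω = 6208∠-90.0° Ω.

Z = 0 - j6208 Ω = 6208∠-90.0° Ω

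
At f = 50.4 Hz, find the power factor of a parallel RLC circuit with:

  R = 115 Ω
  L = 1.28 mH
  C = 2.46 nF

Step 1 — Angular frequency: ω = 2π·f = 2π·50.4 = 316.7 rad/s.
Step 2 — Component impedances:
  R: Z = R = 115 Ω
  L: Z = jωL = j·316.7·0.00128 = 0 + j0.4053 Ω
  C: Z = 1/(jωC) = -j/(ω·C) = 0 - j1.284e+06 Ω
Step 3 — Parallel combination: 1/Z_total = 1/R + 1/L + 1/C; Z_total = 0.001429 + j0.4053 Ω = 0.4053∠89.8° Ω.
Step 4 — Power factor: PF = cos(φ) = Re(Z)/|Z| = 0.0014287/0.40534 = 0.003525.
Step 5 — Type: Im(Z) = 0.4053 ⇒ lagging (phase φ = 89.8°).

PF = 0.003525 (lagging, φ = 89.8°)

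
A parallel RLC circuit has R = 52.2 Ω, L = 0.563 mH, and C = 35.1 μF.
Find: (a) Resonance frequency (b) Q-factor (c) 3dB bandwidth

Step 1 — Resonance: ω₀ = 1/√(LC) = 1/√(0.000563·3.51e-05) = 7114 rad/s.
Step 2 — f₀ = ω₀/(2π) = 1132 Hz.
Step 3 — Parallel Q: Q = R/(ω₀L) = 52.2/(7114·0.000563) = 13.03.
Step 4 — Bandwidth: Δω = ω₀/Q = 545.8 rad/s; BW = Δω/(2π) = 86.86 Hz.

(a) f₀ = 1132 Hz  (b) Q = 13.03  (c) BW = 86.86 Hz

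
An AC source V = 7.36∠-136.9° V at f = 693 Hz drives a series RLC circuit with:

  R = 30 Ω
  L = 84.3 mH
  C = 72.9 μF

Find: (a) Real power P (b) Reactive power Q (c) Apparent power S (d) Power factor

Step 1 — Angular frequency: ω = 2π·f = 2π·693 = 4354 rad/s.
Step 2 — Component impedances:
  R: Z = R = 30 Ω
  L: Z = jωL = j·4354·0.0843 = 0 + j367.1 Ω
  C: Z = 1/(jωC) = -j/(ω·C) = 0 - j3.15 Ω
Step 3 — Series combination: Z_total = R + L + C = 30 + j363.9 Ω = 365.1∠85.3° Ω.
Step 4 — Source phasor: V = 7.36∠-136.9° V = -5.374 - j5.029 V.
Step 5 — Current: I = V / Z = -0.01493 + j0.01354 A = 0.02016∠137.8° A.
Step 6 — Complex power: S = V·I* = 0.01219 + j0.1478 VA.
Step 7 — Real power: P = Re(S) = 0.01219 W.
Step 8 — Reactive power: Q = Im(S) = 0.1478 VAR.
Step 9 — Apparent power: |S| = 0.1484 VA.
Step 10 — Power factor: PF = P/|S| = 0.08216 (lagging).

(a) P = 0.01219 W  (b) Q = 0.1478 VAR  (c) S = 0.1484 VA  (d) PF = 0.08216 (lagging)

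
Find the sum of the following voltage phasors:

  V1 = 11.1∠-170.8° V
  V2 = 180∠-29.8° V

Step 1 — Convert each phasor to rectangular form:
  V1 = 11.1·(cos(-170.8°) + j·sin(-170.8°)) = -10.96 - j1.775 V
  V2 = 180·(cos(-29.8°) + j·sin(-29.8°)) = 156.2 - j89.46 V
Step 2 — Sum components: V_total = 145.2 - j91.23 V.
Step 3 — Convert to polar: |V_total| = 171.5 V, ∠V_total = -32.1°.

V_total = 171.5∠-32.1° V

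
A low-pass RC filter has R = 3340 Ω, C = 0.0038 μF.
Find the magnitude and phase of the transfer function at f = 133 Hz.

Step 1 — Angular frequency: ω = 2π·133 = 835.7 rad/s.
Step 2 — Transfer function: H(jω) = 1/(1 + jωRC).
Step 3 — Denominator: 1 + jωRC = 1 + j·835.7·3340·3.8e-09 = 1 + j0.01061.
Step 4 — H = 0.9999 - j0.01061.
Step 5 — Magnitude: |H| = 0.9999 (-0.0 dB); phase: φ = -0.6°.

|H| = 0.9999 (-0.0 dB), φ = -0.6°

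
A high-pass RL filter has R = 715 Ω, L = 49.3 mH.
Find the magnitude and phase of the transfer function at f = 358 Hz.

Step 1 — Angular frequency: ω = 2π·358 = 2249 rad/s.
Step 2 — Transfer function: H(jω) = jωL/(R + jωL).
Step 3 — Numerator jωL = j·110.9; denominator R + jωL = 715 + j110.9.
Step 4 — H = 0.02349 + j0.1515.
Step 5 — Magnitude: |H| = 0.1533 (-16.3 dB); phase: φ = 81.2°.

|H| = 0.1533 (-16.3 dB), φ = 81.2°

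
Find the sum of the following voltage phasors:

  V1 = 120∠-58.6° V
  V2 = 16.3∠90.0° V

Step 1 — Convert each phasor to rectangular form:
  V1 = 120·(cos(-58.6°) + j·sin(-58.6°)) = 62.52 - j102.4 V
  V2 = 16.3·(cos(90.0°) + j·sin(90.0°)) = 0 + j16.3 V
Step 2 — Sum components: V_total = 62.52 - j86.13 V.
Step 3 — Convert to polar: |V_total| = 106.4 V, ∠V_total = -54.0°.

V_total = 106.4∠-54.0° V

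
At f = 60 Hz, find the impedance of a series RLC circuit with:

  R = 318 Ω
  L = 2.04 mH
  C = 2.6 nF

Step 1 — Angular frequency: ω = 2π·f = 2π·60 = 377 rad/s.
Step 2 — Component impedances:
  R: Z = R = 318 Ω
  L: Z = jωL = j·377·0.00204 = 0 + j0.7691 Ω
  C: Z = 1/(jωC) = -j/(ω·C) = 0 - j1.02e+06 Ω
Step 3 — Series combination: Z_total = R + L + C = 318 - j1.02e+06 Ω = 1.02e+06∠-90.0° Ω.

Z = 318 - j1.02e+06 Ω = 1.02e+06∠-90.0° Ω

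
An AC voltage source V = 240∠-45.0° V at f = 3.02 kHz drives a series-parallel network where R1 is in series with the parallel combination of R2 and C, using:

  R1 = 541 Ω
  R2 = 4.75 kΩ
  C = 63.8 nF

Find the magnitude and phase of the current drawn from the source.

Step 1 — Angular frequency: ω = 2π·f = 2π·3020 = 1.898e+04 rad/s.
Step 2 — Component impedances:
  R1: Z = R = 541 Ω
  R2: Z = R = 4750 Ω
  C: Z = 1/(jωC) = -j/(ω·C) = 0 - j826 Ω
Step 3 — Parallel branch: R2 || C = 1/(1/R2 + 1/C) = 139.4 - j801.8 Ω.
Step 4 — Series with R1: Z_total = R1 + (R2 || C) = 680.4 - j801.8 Ω = 1052∠-49.7° Ω.
Step 5 — Source phasor: V = 240∠-45.0° V = 169.7 - j169.7 V.
Step 6 — Ohm's law: I = V / Z_total = (169.7 - j169.7) / (680.4 - j801.8) = 0.2275 + j0.01862 A.
Step 7 — Convert to polar: |I| = 0.2282 A, ∠I = 4.7°.

I = 0.2282∠4.7° A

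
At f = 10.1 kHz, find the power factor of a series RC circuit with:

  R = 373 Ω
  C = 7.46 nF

Step 1 — Angular frequency: ω = 2π·f = 2π·1.01e+04 = 6.346e+04 rad/s.
Step 2 — Component impedances:
  R: Z = R = 373 Ω
  C: Z = 1/(jωC) = -j/(ω·C) = 0 - j2112 Ω
Step 3 — Series combination: Z_total = R + C = 373 - j2112 Ω = 2145∠-80.0° Ω.
Step 4 — Power factor: PF = cos(φ) = Re(Z)/|Z| = 373/2145 = 0.1739.
Step 5 — Type: Im(Z) = -2112 ⇒ leading (phase φ = -80.0°).

PF = 0.1739 (leading, φ = -80.0°)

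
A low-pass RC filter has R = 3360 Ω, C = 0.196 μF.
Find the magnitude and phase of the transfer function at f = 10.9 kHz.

Step 1 — Angular frequency: ω = 2π·1.09e+04 = 6.849e+04 rad/s.
Step 2 — Transfer function: H(jω) = 1/(1 + jωRC).
Step 3 — Denominator: 1 + jωRC = 1 + j·6.849e+04·3360·1.96e-07 = 1 + j45.1.
Step 4 — H = 0.0004913 - j0.02216.
Step 5 — Magnitude: |H| = 0.02217 (-33.1 dB); phase: φ = -88.7°.

|H| = 0.02217 (-33.1 dB), φ = -88.7°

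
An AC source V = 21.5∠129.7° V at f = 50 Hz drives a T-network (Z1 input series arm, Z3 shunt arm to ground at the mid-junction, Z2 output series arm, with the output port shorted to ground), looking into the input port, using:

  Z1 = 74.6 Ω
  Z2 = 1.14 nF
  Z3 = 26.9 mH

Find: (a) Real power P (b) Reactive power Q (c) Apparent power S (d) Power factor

Step 1 — Angular frequency: ω = 2π·f = 2π·50 = 314.2 rad/s.
Step 2 — Component impedances:
  Z1: Z = R = 74.6 Ω
  Z2: Z = 1/(jωC) = -j/(ω·C) = 0 - j2.792e+06 Ω
  Z3: Z = jωL = j·314.2·0.0269 = 0 + j8.451 Ω
Step 3 — With the output port shorted to ground, the output series arm Z2 runs from the junction to ground; the shunt arm Z3 also runs from the junction to ground. They appear in parallel: Z3 || Z2 = 0 + j8.451 Ω.
Step 4 — Series with input arm Z1: Z_in = Z1 + (Z3 || Z2) = 74.6 + j8.451 Ω = 75.08∠6.5° Ω.
Step 5 — Source phasor: V = 21.5∠129.7° V = -13.73 + j16.54 V.
Step 6 — Current: I = V / Z = -0.157 + j0.2395 A = 0.2864∠123.2° A.
Step 7 — Complex power: S = V·I* = 6.118 + j0.6931 VA.
Step 8 — Real power: P = Re(S) = 6.118 W.
Step 9 — Reactive power: Q = Im(S) = 0.6931 VAR.
Step 10 — Apparent power: |S| = 6.157 VA.
Step 11 — Power factor: PF = P/|S| = 0.9936 (lagging).

(a) P = 6.118 W  (b) Q = 0.6931 VAR  (c) S = 6.157 VA  (d) PF = 0.9936 (lagging)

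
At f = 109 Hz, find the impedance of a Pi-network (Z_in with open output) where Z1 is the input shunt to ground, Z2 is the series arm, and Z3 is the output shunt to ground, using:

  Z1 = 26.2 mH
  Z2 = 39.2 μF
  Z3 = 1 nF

Step 1 — Angular frequency: ω = 2π·f = 2π·109 = 684.9 rad/s.
Step 2 — Component impedances:
  Z1: Z = jωL = j·684.9·0.0262 = 0 + j17.94 Ω
  Z2: Z = 1/(jωC) = -j/(ω·C) = 0 - j37.25 Ω
  Z3: Z = 1/(jωC) = -j/(ω·C) = 0 - j1.46e+06 Ω
Step 3 — With open output, the series arm Z2 and the output shunt Z3 appear in series to ground: Z2 + Z3 = 0 - j1.46e+06 Ω.
Step 4 — Parallel with input shunt Z1: Z_in = Z1 || (Z2 + Z3) = 0 + j17.94 Ω = 17.94∠90.0° Ω.

Z = 0 + j17.94 Ω = 17.94∠90.0° Ω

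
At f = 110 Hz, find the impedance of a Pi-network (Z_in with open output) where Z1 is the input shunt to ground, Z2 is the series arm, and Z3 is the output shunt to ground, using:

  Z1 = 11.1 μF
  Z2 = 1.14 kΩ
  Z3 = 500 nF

Step 1 — Angular frequency: ω = 2π·f = 2π·110 = 691.2 rad/s.
Step 2 — Component impedances:
  Z1: Z = 1/(jωC) = -j/(ω·C) = 0 - j130.3 Ω
  Z2: Z = R = 1140 Ω
  Z3: Z = 1/(jωC) = -j/(ω·C) = 0 - j2894 Ω
Step 3 — With open output, the series arm Z2 and the output shunt Z3 appear in series to ground: Z2 + Z3 = 1140 - j2894 Ω.
Step 4 — Parallel with input shunt Z1: Z_in = Z1 || (Z2 + Z3) = 1.854 - j125.4 Ω = 125.4∠-89.2° Ω.

Z = 1.854 - j125.4 Ω = 125.4∠-89.2° Ω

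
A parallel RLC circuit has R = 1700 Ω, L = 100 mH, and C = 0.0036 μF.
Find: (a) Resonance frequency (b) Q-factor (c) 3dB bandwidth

Step 1 — Resonance: ω₀ = 1/√(LC) = 1/√(0.1·3.6e-09) = 5.27e+04 rad/s.
Step 2 — f₀ = ω₀/(2π) = 8388 Hz.
Step 3 — Parallel Q: Q = R/(ω₀L) = 1700/(5.27e+04·0.1) = 0.3226.
Step 4 — Bandwidth: Δω = ω₀/Q = 1.634e+05 rad/s; BW = Δω/(2π) = 2.601e+04 Hz.

(a) f₀ = 8388 Hz  (b) Q = 0.3226  (c) BW = 2.601e+04 Hz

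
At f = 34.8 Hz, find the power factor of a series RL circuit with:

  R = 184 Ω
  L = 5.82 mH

Step 1 — Angular frequency: ω = 2π·f = 2π·34.8 = 218.7 rad/s.
Step 2 — Component impedances:
  R: Z = R = 184 Ω
  L: Z = jωL = j·218.7·0.00582 = 0 + j1.273 Ω
Step 3 — Series combination: Z_total = R + L = 184 + j1.273 Ω = 184∠0.4° Ω.
Step 4 — Power factor: PF = cos(φ) = Re(Z)/|Z| = 184/184 = 1.
Step 5 — Type: Im(Z) = 1.273 ⇒ lagging (phase φ = 0.4°).

PF = 1 (lagging, φ = 0.4°)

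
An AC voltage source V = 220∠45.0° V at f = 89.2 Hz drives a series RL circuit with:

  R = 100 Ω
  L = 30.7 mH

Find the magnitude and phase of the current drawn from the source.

Step 1 — Angular frequency: ω = 2π·f = 2π·89.2 = 560.5 rad/s.
Step 2 — Component impedances:
  R: Z = R = 100 Ω
  L: Z = jωL = j·560.5·0.0307 = 0 + j17.21 Ω
Step 3 — Series combination: Z_total = R + L = 100 + j17.21 Ω = 101.5∠9.8° Ω.
Step 4 — Source phasor: V = 220∠45.0° V = 155.6 + j155.6 V.
Step 5 — Ohm's law: I = V / Z_total = (155.6 + j155.6) / (100 + j17.21) = 1.771 + j1.251 A.
Step 6 — Convert to polar: |I| = 2.168 A, ∠I = 35.2°.

I = 2.168∠35.2° A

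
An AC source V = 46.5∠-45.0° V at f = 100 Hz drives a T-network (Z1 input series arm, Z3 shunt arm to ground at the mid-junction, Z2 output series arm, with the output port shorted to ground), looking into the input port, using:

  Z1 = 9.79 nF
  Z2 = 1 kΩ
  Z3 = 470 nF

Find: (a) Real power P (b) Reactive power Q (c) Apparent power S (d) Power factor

Step 1 — Angular frequency: ω = 2π·f = 2π·100 = 628.3 rad/s.
Step 2 — Component impedances:
  Z1: Z = 1/(jωC) = -j/(ω·C) = 0 - j1.626e+05 Ω
  Z2: Z = R = 1000 Ω
  Z3: Z = 1/(jωC) = -j/(ω·C) = 0 - j3386 Ω
Step 3 — With the output port shorted to ground, the output series arm Z2 runs from the junction to ground; the shunt arm Z3 also runs from the junction to ground. They appear in parallel: Z3 || Z2 = 919.8 - j271.6 Ω.
Step 4 — Series with input arm Z1: Z_in = Z1 + (Z3 || Z2) = 919.8 - j1.628e+05 Ω = 1.628e+05∠-89.7° Ω.
Step 5 — Source phasor: V = 46.5∠-45.0° V = 32.88 - j32.88 V.
Step 6 — Current: I = V / Z = 0.0002031 + j0.0002008 A = 0.0002856∠44.7° A.
Step 7 — Complex power: S = V·I* = 7.5e-05 - j0.01328 VA.
Step 8 — Real power: P = Re(S) = 7.5e-05 W.
Step 9 — Reactive power: Q = Im(S) = -0.01328 VAR.
Step 10 — Apparent power: |S| = 0.01328 VA.
Step 11 — Power factor: PF = P/|S| = 0.005648 (leading).

(a) P = 7.5e-05 W  (b) Q = -0.01328 VAR  (c) S = 0.01328 VA  (d) PF = 0.005648 (leading)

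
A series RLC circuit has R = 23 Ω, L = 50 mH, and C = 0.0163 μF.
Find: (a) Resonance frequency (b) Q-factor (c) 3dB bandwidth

Step 1 — Resonance condition Im(Z)=0 gives ω₀ = 1/√(LC).
Step 2 — ω₀ = 1/√(0.05·1.63e-08) = 3.503e+04 rad/s.
Step 3 — f₀ = ω₀/(2π) = 5575 Hz.
Step 4 — Series Q: Q = ω₀L/R = 3.503e+04·0.05/23 = 76.15.
Step 5 — 3dB bandwidth: Δω = ω₀/Q = 460 rad/s; BW = Δω/(2π) = 73.21 Hz.

(a) f₀ = 5575 Hz  (b) Q = 76.15  (c) BW = 73.21 Hz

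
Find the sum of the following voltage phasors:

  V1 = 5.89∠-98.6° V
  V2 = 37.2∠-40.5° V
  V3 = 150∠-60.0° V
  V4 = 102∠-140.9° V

Step 1 — Convert each phasor to rectangular form:
  V1 = 5.89·(cos(-98.6°) + j·sin(-98.6°)) = -0.8808 - j5.824 V
  V2 = 37.2·(cos(-40.5°) + j·sin(-40.5°)) = 28.29 - j24.16 V
  V3 = 150·(cos(-60.0°) + j·sin(-60.0°)) = 75 - j129.9 V
  V4 = 102·(cos(-140.9°) + j·sin(-140.9°)) = -79.16 - j64.33 V
Step 2 — Sum components: V_total = 23.25 - j224.2 V.
Step 3 — Convert to polar: |V_total| = 225.4 V, ∠V_total = -84.1°.

V_total = 225.4∠-84.1° V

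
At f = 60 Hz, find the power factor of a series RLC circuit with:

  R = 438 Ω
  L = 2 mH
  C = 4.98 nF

Step 1 — Angular frequency: ω = 2π·f = 2π·60 = 377 rad/s.
Step 2 — Component impedances:
  R: Z = R = 438 Ω
  L: Z = jωL = j·377·0.002 = 0 + j0.754 Ω
  C: Z = 1/(jωC) = -j/(ω·C) = 0 - j5.326e+05 Ω
Step 3 — Series combination: Z_total = R + L + C = 438 - j5.326e+05 Ω = 5.326e+05∠-90.0° Ω.
Step 4 — Power factor: PF = cos(φ) = Re(Z)/|Z| = 438/5.3265e+05 = 0.0008223.
Step 5 — Type: Im(Z) = -5.326e+05 ⇒ leading (phase φ = -90.0°).

PF = 0.0008223 (leading, φ = -90.0°)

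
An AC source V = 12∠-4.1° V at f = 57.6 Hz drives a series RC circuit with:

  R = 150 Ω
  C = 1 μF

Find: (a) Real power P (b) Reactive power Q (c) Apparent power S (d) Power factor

Step 1 — Angular frequency: ω = 2π·f = 2π·57.6 = 361.9 rad/s.
Step 2 — Component impedances:
  R: Z = R = 150 Ω
  C: Z = 1/(jωC) = -j/(ω·C) = 0 - j2763 Ω
Step 3 — Series combination: Z_total = R + C = 150 - j2763 Ω = 2767∠-86.9° Ω.
Step 4 — Source phasor: V = 12∠-4.1° V = 11.97 - j0.858 V.
Step 5 — Current: I = V / Z = 0.0005441 + j0.004302 A = 0.004337∠82.8° A.
Step 6 — Complex power: S = V·I* = 0.002821 - j0.05196 VA.
Step 7 — Real power: P = Re(S) = 0.002821 W.
Step 8 — Reactive power: Q = Im(S) = -0.05196 VAR.
Step 9 — Apparent power: |S| = 0.05204 VA.
Step 10 — Power factor: PF = P/|S| = 0.05421 (leading).

(a) P = 0.002821 W  (b) Q = -0.05196 VAR  (c) S = 0.05204 VA  (d) PF = 0.05421 (leading)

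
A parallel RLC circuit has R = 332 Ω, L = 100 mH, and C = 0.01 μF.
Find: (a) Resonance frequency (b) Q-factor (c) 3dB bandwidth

Step 1 — Resonance: ω₀ = 1/√(LC) = 1/√(0.1·1e-08) = 3.162e+04 rad/s.
Step 2 — f₀ = ω₀/(2π) = 5033 Hz.
Step 3 — Parallel Q: Q = R/(ω₀L) = 332/(3.162e+04·0.1) = 0.105.
Step 4 — Bandwidth: Δω = ω₀/Q = 3.012e+05 rad/s; BW = Δω/(2π) = 4.794e+04 Hz.

(a) f₀ = 5033 Hz  (b) Q = 0.105  (c) BW = 4.794e+04 Hz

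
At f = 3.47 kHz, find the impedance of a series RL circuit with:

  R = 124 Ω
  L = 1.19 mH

Step 1 — Angular frequency: ω = 2π·f = 2π·3470 = 2.18e+04 rad/s.
Step 2 — Component impedances:
  R: Z = R = 124 Ω
  L: Z = jωL = j·2.18e+04·0.00119 = 0 + j25.95 Ω
Step 3 — Series combination: Z_total = R + L = 124 + j25.95 Ω = 126.7∠11.8° Ω.

Z = 124 + j25.95 Ω = 126.7∠11.8° Ω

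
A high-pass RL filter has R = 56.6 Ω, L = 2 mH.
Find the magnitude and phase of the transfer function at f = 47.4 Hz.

Step 1 — Angular frequency: ω = 2π·47.4 = 297.8 rad/s.
Step 2 — Transfer function: H(jω) = jωL/(R + jωL).
Step 3 — Numerator jωL = j·0.5956; denominator R + jωL = 56.6 + j0.5956.
Step 4 — H = 0.0001107 + j0.01052.
Step 5 — Magnitude: |H| = 0.01052 (-39.6 dB); phase: φ = 89.4°.

|H| = 0.01052 (-39.6 dB), φ = 89.4°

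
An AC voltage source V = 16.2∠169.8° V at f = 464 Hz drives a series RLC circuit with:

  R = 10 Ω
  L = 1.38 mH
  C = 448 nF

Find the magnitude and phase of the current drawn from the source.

Step 1 — Angular frequency: ω = 2π·f = 2π·464 = 2915 rad/s.
Step 2 — Component impedances:
  R: Z = R = 10 Ω
  L: Z = jωL = j·2915·0.00138 = 0 + j4.023 Ω
  C: Z = 1/(jωC) = -j/(ω·C) = 0 - j765.6 Ω
Step 3 — Series combination: Z_total = R + L + C = 10 - j761.6 Ω = 761.7∠-89.2° Ω.
Step 4 — Source phasor: V = 16.2∠169.8° V = -15.94 + j2.869 V.
Step 5 — Ohm's law: I = V / Z_total = (-15.94 + j2.869) / (10 - j761.6) = -0.004041 - j0.02088 A.
Step 6 — Convert to polar: |I| = 0.02127 A, ∠I = -101.0°.

I = 0.02127∠-101.0° A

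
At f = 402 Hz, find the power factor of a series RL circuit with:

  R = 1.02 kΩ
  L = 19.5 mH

Step 1 — Angular frequency: ω = 2π·f = 2π·402 = 2526 rad/s.
Step 2 — Component impedances:
  R: Z = R = 1020 Ω
  L: Z = jωL = j·2526·0.0195 = 0 + j49.25 Ω
Step 3 — Series combination: Z_total = R + L = 1020 + j49.25 Ω = 1021∠2.8° Ω.
Step 4 — Power factor: PF = cos(φ) = Re(Z)/|Z| = 1020/1021.2 = 0.9988.
Step 5 — Type: Im(Z) = 49.25 ⇒ lagging (phase φ = 2.8°).

PF = 0.9988 (lagging, φ = 2.8°)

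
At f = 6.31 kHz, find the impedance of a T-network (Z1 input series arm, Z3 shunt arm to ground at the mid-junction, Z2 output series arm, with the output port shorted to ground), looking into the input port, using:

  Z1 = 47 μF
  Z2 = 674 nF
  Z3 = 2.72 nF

Step 1 — Angular frequency: ω = 2π·f = 2π·6310 = 3.965e+04 rad/s.
Step 2 — Component impedances:
  Z1: Z = 1/(jωC) = -j/(ω·C) = 0 - j0.5367 Ω
  Z2: Z = 1/(jωC) = -j/(ω·C) = 0 - j37.42 Ω
  Z3: Z = 1/(jωC) = -j/(ω·C) = 0 - j9273 Ω
Step 3 — With the output port shorted to ground, the output series arm Z2 runs from the junction to ground; the shunt arm Z3 also runs from the junction to ground. They appear in parallel: Z3 || Z2 = 0 - j37.27 Ω.
Step 4 — Series with input arm Z1: Z_in = Z1 + (Z3 || Z2) = 0 - j37.81 Ω = 37.81∠-90.0° Ω.

Z = 0 - j37.81 Ω = 37.81∠-90.0° Ω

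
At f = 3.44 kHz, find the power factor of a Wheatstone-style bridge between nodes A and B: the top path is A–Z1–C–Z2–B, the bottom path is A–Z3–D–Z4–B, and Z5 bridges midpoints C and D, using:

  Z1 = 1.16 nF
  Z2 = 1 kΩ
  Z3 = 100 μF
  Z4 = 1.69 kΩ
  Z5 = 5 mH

Step 1 — Angular frequency: ω = 2π·f = 2π·3440 = 2.161e+04 rad/s.
Step 2 — Component impedances:
  Z1: Z = 1/(jωC) = -j/(ω·C) = 0 - j3.988e+04 Ω
  Z2: Z = R = 1000 Ω
  Z3: Z = 1/(jωC) = -j/(ω·C) = 0 - j0.4627 Ω
  Z4: Z = R = 1690 Ω
  Z5: Z = jωL = j·2.161e+04·0.005 = 0 + j108.1 Ω
Step 3 — Bridge requires nodal analysis (the Z5 bridge couples midpoints C and D, so the two paths cannot be reduced to a simple series/parallel combination). Setting node B to ground and injecting 1 A at node A, the 3-node admittance system at A, C, D solves to V_A = Z_AB = 630 + j42.24 Ω = 631.4∠3.8° Ω.
Step 4 — Power factor: PF = cos(φ) = Re(Z)/|Z| = 630/631.4 = 0.9978.
Step 5 — Type: Im(Z) = 42.24 ⇒ lagging (phase φ = 3.8°).

PF = 0.9978 (lagging, φ = 3.8°)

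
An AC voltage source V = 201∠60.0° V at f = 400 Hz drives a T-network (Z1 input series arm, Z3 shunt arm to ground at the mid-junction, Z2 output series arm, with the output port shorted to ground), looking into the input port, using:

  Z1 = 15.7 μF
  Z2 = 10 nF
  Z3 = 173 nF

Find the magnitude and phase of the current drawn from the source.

Step 1 — Angular frequency: ω = 2π·f = 2π·400 = 2513 rad/s.
Step 2 — Component impedances:
  Z1: Z = 1/(jωC) = -j/(ω·C) = 0 - j25.34 Ω
  Z2: Z = 1/(jωC) = -j/(ω·C) = 0 - j3.979e+04 Ω
  Z3: Z = 1/(jωC) = -j/(ω·C) = 0 - j2300 Ω
Step 3 — With the output port shorted to ground, the output series arm Z2 runs from the junction to ground; the shunt arm Z3 also runs from the junction to ground. They appear in parallel: Z3 || Z2 = 0 - j2174 Ω.
Step 4 — Series with input arm Z1: Z_in = Z1 + (Z3 || Z2) = 0 - j2200 Ω = 2200∠-90.0° Ω.
Step 5 — Source phasor: V = 201∠60.0° V = 100.5 + j174.1 V.
Step 6 — Ohm's law: I = V / Z_total = (100.5 + j174.1) / (0 - j2200) = -0.07914 + j0.04569 A.
Step 7 — Convert to polar: |I| = 0.09138 A, ∠I = 150.0°.

I = 0.09138∠150.0° A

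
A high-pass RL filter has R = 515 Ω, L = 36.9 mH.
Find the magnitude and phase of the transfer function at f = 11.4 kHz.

Step 1 — Angular frequency: ω = 2π·1.14e+04 = 7.163e+04 rad/s.
Step 2 — Transfer function: H(jω) = jωL/(R + jωL).
Step 3 — Numerator jωL = j·2643; denominator R + jωL = 515 + j2643.
Step 4 — H = 0.9634 + j0.1877.
Step 5 — Magnitude: |H| = 0.9815 (-0.2 dB); phase: φ = 11.0°.

|H| = 0.9815 (-0.2 dB), φ = 11.0°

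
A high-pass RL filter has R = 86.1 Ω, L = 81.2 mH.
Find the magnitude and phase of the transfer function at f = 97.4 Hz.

Step 1 — Angular frequency: ω = 2π·97.4 = 612 rad/s.
Step 2 — Transfer function: H(jω) = jωL/(R + jωL).
Step 3 — Numerator jωL = j·49.69; denominator R + jωL = 86.1 + j49.69.
Step 4 — H = 0.2499 + j0.4329.
Step 5 — Magnitude: |H| = 0.4999 (-6.0 dB); phase: φ = 60.0°.

|H| = 0.4999 (-6.0 dB), φ = 60.0°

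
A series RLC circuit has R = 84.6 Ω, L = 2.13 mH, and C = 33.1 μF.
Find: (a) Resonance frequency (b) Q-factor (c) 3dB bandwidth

Step 1 — Resonance: ω₀ = 1/√(LC) = 1/√(0.00213·3.31e-05) = 3766 rad/s.
Step 2 — f₀ = ω₀/(2π) = 599.4 Hz.
Step 3 — Series Q: Q = ω₀L/R = 3766·0.00213/84.6 = 0.09482.
Step 4 — Bandwidth: Δω = ω₀/Q = 3.972e+04 rad/s; BW = Δω/(2π) = 6321 Hz.

(a) f₀ = 599.4 Hz  (b) Q = 0.09482  (c) BW = 6321 Hz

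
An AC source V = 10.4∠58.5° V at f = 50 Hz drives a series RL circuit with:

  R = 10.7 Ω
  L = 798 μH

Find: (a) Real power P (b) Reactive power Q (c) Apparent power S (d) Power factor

Step 1 — Angular frequency: ω = 2π·f = 2π·50 = 314.2 rad/s.
Step 2 — Component impedances:
  R: Z = R = 10.7 Ω
  L: Z = jωL = j·314.2·0.000798 = 0 + j0.2507 Ω
Step 3 — Series combination: Z_total = R + L = 10.7 + j0.2507 Ω = 10.7∠1.3° Ω.
Step 4 — Source phasor: V = 10.4∠58.5° V = 5.434 + j8.867 V.
Step 5 — Current: I = V / Z = 0.527 + j0.8164 A = 0.9717∠57.2° A.
Step 6 — Complex power: S = V·I* = 10.1 + j0.2367 VA.
Step 7 — Real power: P = Re(S) = 10.1 W.
Step 8 — Reactive power: Q = Im(S) = 0.2367 VAR.
Step 9 — Apparent power: |S| = 10.11 VA.
Step 10 — Power factor: PF = P/|S| = 0.9997 (lagging).

(a) P = 10.1 W  (b) Q = 0.2367 VAR  (c) S = 10.11 VA  (d) PF = 0.9997 (lagging)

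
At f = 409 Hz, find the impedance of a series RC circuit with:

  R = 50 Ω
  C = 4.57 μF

Step 1 — Angular frequency: ω = 2π·f = 2π·409 = 2570 rad/s.
Step 2 — Component impedances:
  R: Z = R = 50 Ω
  C: Z = 1/(jωC) = -j/(ω·C) = 0 - j85.15 Ω
Step 3 — Series combination: Z_total = R + C = 50 - j85.15 Ω = 98.74∠-59.6° Ω.

Z = 50 - j85.15 Ω = 98.74∠-59.6° Ω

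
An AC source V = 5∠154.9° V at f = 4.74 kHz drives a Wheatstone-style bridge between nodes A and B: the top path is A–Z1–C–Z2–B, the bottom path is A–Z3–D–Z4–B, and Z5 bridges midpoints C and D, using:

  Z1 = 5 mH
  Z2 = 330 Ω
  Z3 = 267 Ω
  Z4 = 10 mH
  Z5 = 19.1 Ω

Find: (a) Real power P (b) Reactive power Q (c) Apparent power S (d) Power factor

Step 1 — Angular frequency: ω = 2π·f = 2π·4740 = 2.978e+04 rad/s.
Step 2 — Component impedances:
  Z1: Z = jωL = j·2.978e+04·0.005 = 0 + j148.9 Ω
  Z2: Z = R = 330 Ω
  Z3: Z = R = 267 Ω
  Z4: Z = jωL = j·2.978e+04·0.01 = 0 + j297.8 Ω
  Z5: Z = R = 19.1 Ω
Step 3 — Bridge requires nodal analysis (the Z5 bridge couples midpoints C and D, so the two paths cannot be reduced to a simple series/parallel combination). Setting node B to ground and injecting 1 A at node A, the 3-node admittance system at A, C, D solves to V_A = Z_AB = 198.8 + j266.8 Ω = 332.8∠53.3° Ω.
Step 4 — Source phasor: V = 5∠154.9° V = -4.528 + j2.121 V.
Step 5 — Current: I = V / Z = -0.003019 + j0.01472 A = 0.01503∠101.6° A.
Step 6 — Complex power: S = V·I* = 0.04489 + j0.06024 VA.
Step 7 — Real power: P = Re(S) = 0.04489 W.
Step 8 — Reactive power: Q = Im(S) = 0.06024 VAR.
Step 9 — Apparent power: |S| = 0.07513 VA.
Step 10 — Power factor: PF = P/|S| = 0.5975 (lagging).

(a) P = 0.04489 W  (b) Q = 0.06024 VAR  (c) S = 0.07513 VA  (d) PF = 0.5975 (lagging)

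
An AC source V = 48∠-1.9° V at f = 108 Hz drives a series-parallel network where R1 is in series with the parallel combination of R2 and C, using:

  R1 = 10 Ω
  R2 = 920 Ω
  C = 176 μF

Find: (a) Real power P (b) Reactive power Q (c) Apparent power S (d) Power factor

Step 1 — Angular frequency: ω = 2π·f = 2π·108 = 678.6 rad/s.
Step 2 — Component impedances:
  R1: Z = R = 10 Ω
  R2: Z = R = 920 Ω
  C: Z = 1/(jωC) = -j/(ω·C) = 0 - j8.373 Ω
Step 3 — Parallel branch: R2 || C = 1/(1/R2 + 1/C) = 0.0762 - j8.372 Ω.
Step 4 — Series with R1: Z_total = R1 + (R2 || C) = 10.08 - j8.372 Ω = 13.1∠-39.7° Ω.
Step 5 — Source phasor: V = 48∠-1.9° V = 47.97 - j1.591 V.
Step 6 — Current: I = V / Z = 2.894 + j2.247 A = 3.664∠37.8° A.
Step 7 — Complex power: S = V·I* = 135.3 - j112.4 VA.
Step 8 — Real power: P = Re(S) = 135.3 W.
Step 9 — Reactive power: Q = Im(S) = -112.4 VAR.
Step 10 — Apparent power: |S| = 175.9 VA.
Step 11 — Power factor: PF = P/|S| = 0.7691 (leading).

(a) P = 135.3 W  (b) Q = -112.4 VAR  (c) S = 175.9 VA  (d) PF = 0.7691 (leading)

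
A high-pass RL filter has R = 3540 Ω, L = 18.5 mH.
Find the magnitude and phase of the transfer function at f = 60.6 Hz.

Step 1 — Angular frequency: ω = 2π·60.6 = 380.8 rad/s.
Step 2 — Transfer function: H(jω) = jωL/(R + jωL).
Step 3 — Numerator jωL = j·7.044; denominator R + jωL = 3540 + j7.044.
Step 4 — H = 3.959e-06 + j0.00199.
Step 5 — Magnitude: |H| = 0.00199 (-54.0 dB); phase: φ = 89.9°.

|H| = 0.00199 (-54.0 dB), φ = 89.9°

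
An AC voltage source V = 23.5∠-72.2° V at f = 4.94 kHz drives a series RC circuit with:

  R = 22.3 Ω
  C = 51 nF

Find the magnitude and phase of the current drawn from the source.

Step 1 — Angular frequency: ω = 2π·f = 2π·4940 = 3.104e+04 rad/s.
Step 2 — Component impedances:
  R: Z = R = 22.3 Ω
  C: Z = 1/(jωC) = -j/(ω·C) = 0 - j631.7 Ω
Step 3 — Series combination: Z_total = R + C = 22.3 - j631.7 Ω = 632.1∠-88.0° Ω.
Step 4 — Source phasor: V = 23.5∠-72.2° V = 7.184 - j22.38 V.
Step 5 — Ohm's law: I = V / Z_total = (7.184 - j22.38) / (22.3 - j631.7) = 0.03578 + j0.01011 A.
Step 6 — Convert to polar: |I| = 0.03718 A, ∠I = 15.8°.

I = 0.03718∠15.8° A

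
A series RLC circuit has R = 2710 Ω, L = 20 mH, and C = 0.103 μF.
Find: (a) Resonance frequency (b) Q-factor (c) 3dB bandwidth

Step 1 — Resonance: ω₀ = 1/√(LC) = 1/√(0.02·1.03e-07) = 2.203e+04 rad/s.
Step 2 — f₀ = ω₀/(2π) = 3507 Hz.
Step 3 — Series Q: Q = ω₀L/R = 2.203e+04·0.02/2710 = 0.1626.
Step 4 — Bandwidth: Δω = ω₀/Q = 1.355e+05 rad/s; BW = Δω/(2π) = 2.157e+04 Hz.

(a) f₀ = 3507 Hz  (b) Q = 0.1626  (c) BW = 2.157e+04 Hz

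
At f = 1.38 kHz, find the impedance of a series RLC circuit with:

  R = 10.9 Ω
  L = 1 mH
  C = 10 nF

Step 1 — Angular frequency: ω = 2π·f = 2π·1380 = 8671 rad/s.
Step 2 — Component impedances:
  R: Z = R = 10.9 Ω
  L: Z = jωL = j·8671·0.001 = 0 + j8.671 Ω
  C: Z = 1/(jωC) = -j/(ω·C) = 0 - j1.153e+04 Ω
Step 3 — Series combination: Z_total = R + L + C = 10.9 - j1.152e+04 Ω = 1.152e+04∠-89.9° Ω.

Z = 10.9 - j1.152e+04 Ω = 1.152e+04∠-89.9° Ω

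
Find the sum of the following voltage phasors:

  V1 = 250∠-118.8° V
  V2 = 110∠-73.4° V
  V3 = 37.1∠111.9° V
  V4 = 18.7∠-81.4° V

Step 1 — Convert each phasor to rectangular form:
  V1 = 250·(cos(-118.8°) + j·sin(-118.8°)) = -120.4 - j219.1 V
  V2 = 110·(cos(-73.4°) + j·sin(-73.4°)) = 31.43 - j105.4 V
  V3 = 37.1·(cos(111.9°) + j·sin(111.9°)) = -13.84 + j34.42 V
  V4 = 18.7·(cos(-81.4°) + j·sin(-81.4°)) = 2.796 - j18.49 V
Step 2 — Sum components: V_total = -100.1 - j308.6 V.
Step 3 — Convert to polar: |V_total| = 324.4 V, ∠V_total = -108.0°.

V_total = 324.4∠-108.0° V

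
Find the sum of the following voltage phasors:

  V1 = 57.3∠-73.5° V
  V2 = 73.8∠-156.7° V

Step 1 — Convert each phasor to rectangular form:
  V1 = 57.3·(cos(-73.5°) + j·sin(-73.5°)) = 16.27 - j54.94 V
  V2 = 73.8·(cos(-156.7°) + j·sin(-156.7°)) = -67.78 - j29.19 V
Step 2 — Sum components: V_total = -51.51 - j84.13 V.
Step 3 — Convert to polar: |V_total| = 98.65 V, ∠V_total = -121.5°.

V_total = 98.65∠-121.5° V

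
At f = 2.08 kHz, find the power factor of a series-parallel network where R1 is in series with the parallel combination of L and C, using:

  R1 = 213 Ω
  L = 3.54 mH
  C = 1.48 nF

Step 1 — Angular frequency: ω = 2π·f = 2π·2080 = 1.307e+04 rad/s.
Step 2 — Component impedances:
  R1: Z = R = 213 Ω
  L: Z = jωL = j·1.307e+04·0.00354 = 0 + j46.26 Ω
  C: Z = 1/(jωC) = -j/(ω·C) = 0 - j5.17e+04 Ω
Step 3 — Parallel branch: L || C = 1/(1/L + 1/C) = 0 + j46.31 Ω.
Step 4 — Series with R1: Z_total = R1 + (L || C) = 213 + j46.31 Ω = 218∠12.3° Ω.
Step 5 — Power factor: PF = cos(φ) = Re(Z)/|Z| = 213/217.98 = 0.9772.
Step 6 — Type: Im(Z) = 46.31 ⇒ lagging (phase φ = 12.3°).

PF = 0.9772 (lagging, φ = 12.3°)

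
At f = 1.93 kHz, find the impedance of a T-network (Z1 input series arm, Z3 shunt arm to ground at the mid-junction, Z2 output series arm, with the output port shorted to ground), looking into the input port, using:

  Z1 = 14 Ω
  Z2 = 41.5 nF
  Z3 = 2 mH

Step 1 — Angular frequency: ω = 2π·f = 2π·1930 = 1.213e+04 rad/s.
Step 2 — Component impedances:
  Z1: Z = R = 14 Ω
  Z2: Z = 1/(jωC) = -j/(ω·C) = 0 - j1987 Ω
  Z3: Z = jωL = j·1.213e+04·0.002 = 0 + j24.25 Ω
Step 3 — With the output port shorted to ground, the output series arm Z2 runs from the junction to ground; the shunt arm Z3 also runs from the junction to ground. They appear in parallel: Z3 || Z2 = 0 + j24.55 Ω.
Step 4 — Series with input arm Z1: Z_in = Z1 + (Z3 || Z2) = 14 + j24.55 Ω = 28.26∠60.3° Ω.

Z = 14 + j24.55 Ω = 28.26∠60.3° Ω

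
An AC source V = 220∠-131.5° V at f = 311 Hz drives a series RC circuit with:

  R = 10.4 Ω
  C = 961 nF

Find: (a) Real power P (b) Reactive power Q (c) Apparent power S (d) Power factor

Step 1 — Angular frequency: ω = 2π·f = 2π·311 = 1954 rad/s.
Step 2 — Component impedances:
  R: Z = R = 10.4 Ω
  C: Z = 1/(jωC) = -j/(ω·C) = 0 - j532.5 Ω
Step 3 — Series combination: Z_total = R + C = 10.4 - j532.5 Ω = 532.6∠-88.9° Ω.
Step 4 — Source phasor: V = 220∠-131.5° V = -145.8 - j164.8 V.
Step 5 — Current: I = V / Z = 0.304 - j0.2797 A = 0.4131∠-42.6° A.
Step 6 — Complex power: S = V·I* = 1.774 - j90.85 VA.
Step 7 — Real power: P = Re(S) = 1.774 W.
Step 8 — Reactive power: Q = Im(S) = -90.85 VAR.
Step 9 — Apparent power: |S| = 90.87 VA.
Step 10 — Power factor: PF = P/|S| = 0.01953 (leading).

(a) P = 1.774 W  (b) Q = -90.85 VAR  (c) S = 90.87 VA  (d) PF = 0.01953 (leading)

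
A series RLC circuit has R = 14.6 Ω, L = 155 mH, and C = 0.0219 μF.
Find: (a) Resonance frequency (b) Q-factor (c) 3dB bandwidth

Step 1 — Resonance: ω₀ = 1/√(LC) = 1/√(0.155·2.19e-08) = 1.716e+04 rad/s.
Step 2 — f₀ = ω₀/(2π) = 2732 Hz.
Step 3 — Series Q: Q = ω₀L/R = 1.716e+04·0.155/14.6 = 182.2.
Step 4 — Bandwidth: Δω = ω₀/Q = 94.19 rad/s; BW = Δω/(2π) = 14.99 Hz.

(a) f₀ = 2732 Hz  (b) Q = 182.2  (c) BW = 14.99 Hz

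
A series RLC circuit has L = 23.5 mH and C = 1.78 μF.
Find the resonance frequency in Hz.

Step 1 — Resonance condition Im(Z)=0 gives ω₀ = 1/√(LC).
Step 2 — ω₀ = 1/√(0.0235·1.78e-06) = 4889 rad/s.
Step 3 — f₀ = ω₀/(2π) = 778.2 Hz.

f₀ = 778.2 Hz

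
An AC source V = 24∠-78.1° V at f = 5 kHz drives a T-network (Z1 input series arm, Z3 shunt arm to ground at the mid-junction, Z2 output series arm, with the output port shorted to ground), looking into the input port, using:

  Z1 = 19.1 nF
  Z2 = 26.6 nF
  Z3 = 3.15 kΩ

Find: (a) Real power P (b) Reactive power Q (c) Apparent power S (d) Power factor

Step 1 — Angular frequency: ω = 2π·f = 2π·5000 = 3.142e+04 rad/s.
Step 2 — Component impedances:
  Z1: Z = 1/(jωC) = -j/(ω·C) = 0 - j1667 Ω
  Z2: Z = 1/(jωC) = -j/(ω·C) = 0 - j1197 Ω
  Z3: Z = R = 3150 Ω
Step 3 — With the output port shorted to ground, the output series arm Z2 runs from the junction to ground; the shunt arm Z3 also runs from the junction to ground. They appear in parallel: Z3 || Z2 = 397.3 - j1046 Ω.
Step 4 — Series with input arm Z1: Z_in = Z1 + (Z3 || Z2) = 397.3 - j2712 Ω = 2741∠-81.7° Ω.
Step 5 — Source phasor: V = 24∠-78.1° V = 4.949 - j23.48 V.
Step 6 — Current: I = V / Z = 0.008738 + j0.0005447 A = 0.008755∠3.6° A.
Step 7 — Complex power: S = V·I* = 0.03045 - j0.2079 VA.
Step 8 — Real power: P = Re(S) = 0.03045 W.
Step 9 — Reactive power: Q = Im(S) = -0.2079 VAR.
Step 10 — Apparent power: |S| = 0.2101 VA.
Step 11 — Power factor: PF = P/|S| = 0.1449 (leading).

(a) P = 0.03045 W  (b) Q = -0.2079 VAR  (c) S = 0.2101 VA  (d) PF = 0.1449 (leading)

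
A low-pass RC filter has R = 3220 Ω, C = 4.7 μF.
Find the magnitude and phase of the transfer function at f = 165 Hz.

Step 1 — Angular frequency: ω = 2π·165 = 1037 rad/s.
Step 2 — Transfer function: H(jω) = 1/(1 + jωRC).
Step 3 — Denominator: 1 + jωRC = 1 + j·1037·3220·4.7e-06 = 1 + j15.69.
Step 4 — H = 0.004046 - j0.06348.
Step 5 — Magnitude: |H| = 0.06361 (-23.9 dB); phase: φ = -86.4°.

|H| = 0.06361 (-23.9 dB), φ = -86.4°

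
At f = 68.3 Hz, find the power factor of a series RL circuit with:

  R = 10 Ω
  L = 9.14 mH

Step 1 — Angular frequency: ω = 2π·f = 2π·68.3 = 429.1 rad/s.
Step 2 — Component impedances:
  R: Z = R = 10 Ω
  L: Z = jωL = j·429.1·0.00914 = 0 + j3.922 Ω
Step 3 — Series combination: Z_total = R + L = 10 + j3.922 Ω = 10.74∠21.4° Ω.
Step 4 — Power factor: PF = cos(φ) = Re(Z)/|Z| = 10/10.742 = 0.9309.
Step 5 — Type: Im(Z) = 3.922 ⇒ lagging (phase φ = 21.4°).

PF = 0.9309 (lagging, φ = 21.4°)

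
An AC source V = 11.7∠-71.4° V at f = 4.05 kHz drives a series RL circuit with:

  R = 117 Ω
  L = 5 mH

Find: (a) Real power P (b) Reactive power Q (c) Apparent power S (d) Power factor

Step 1 — Angular frequency: ω = 2π·f = 2π·4050 = 2.545e+04 rad/s.
Step 2 — Component impedances:
  R: Z = R = 117 Ω
  L: Z = jωL = j·2.545e+04·0.005 = 0 + j127.2 Ω
Step 3 — Series combination: Z_total = R + L = 117 + j127.2 Ω = 172.9∠47.4° Ω.
Step 4 — Source phasor: V = 11.7∠-71.4° V = 3.732 - j11.09 V.
Step 5 — Current: I = V / Z = -0.03261 - j0.05932 A = 0.06769∠-118.8° A.
Step 6 — Complex power: S = V·I* = 0.5361 + j0.5829 VA.
Step 7 — Real power: P = Re(S) = 0.5361 W.
Step 8 — Reactive power: Q = Im(S) = 0.5829 VAR.
Step 9 — Apparent power: |S| = 0.792 VA.
Step 10 — Power factor: PF = P/|S| = 0.6769 (lagging).

(a) P = 0.5361 W  (b) Q = 0.5829 VAR  (c) S = 0.792 VA  (d) PF = 0.6769 (lagging)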